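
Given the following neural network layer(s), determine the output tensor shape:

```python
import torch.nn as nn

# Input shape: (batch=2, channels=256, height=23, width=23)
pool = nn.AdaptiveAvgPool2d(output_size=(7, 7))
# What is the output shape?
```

Input: (2, 256, 23, 23) -> Output: (2, 256, 7, 7)

Answer: (2, 256, 7, 7)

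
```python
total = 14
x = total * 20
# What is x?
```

Trace:
`total = 14` → total = 14
`x = total * 20` → x = 280
So x = 280

Answer: 280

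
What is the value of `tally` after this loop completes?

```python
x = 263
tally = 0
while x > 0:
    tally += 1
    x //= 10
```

Count digits by repeated division by 10
`tally` takes the values: 0 → 1 → 2 → 3

Answer: 3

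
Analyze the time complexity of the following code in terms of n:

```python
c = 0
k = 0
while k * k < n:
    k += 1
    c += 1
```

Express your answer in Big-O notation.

Each loop level contributes: √n. Multiplying the contributions gives O(√n).

Answer: O(√n)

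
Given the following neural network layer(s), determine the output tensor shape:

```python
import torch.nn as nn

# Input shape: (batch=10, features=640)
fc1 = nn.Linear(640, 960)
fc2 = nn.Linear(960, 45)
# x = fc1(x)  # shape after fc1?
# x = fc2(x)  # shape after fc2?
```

Input: (10, 640) -> after fc1: (10, 960) -> Output: (10, 45)

Answer: (10, 45)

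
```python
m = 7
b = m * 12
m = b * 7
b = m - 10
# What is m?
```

Trace:
`m = 7` → m = 7
`b = m * 12` → b = 84
`m = b * 7` → m = 588
`b = m - 10` → b = 578
So m = 588

Answer: 588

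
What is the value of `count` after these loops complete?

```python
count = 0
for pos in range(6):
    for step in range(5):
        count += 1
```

6 * 5 = 30
`count` takes the values: 0 → 1 → 2 → 3 → 4 → 5 → 6 → 7 → 8 → 9 → 10 → 11 → 12 → 13 → 14 → 15 → 16 → 17 → 18 → 19 → 20 → 21 → 22 → 23 → 24 → 25 → 26 → 27 → 28 → 29 → 30

Answer: 30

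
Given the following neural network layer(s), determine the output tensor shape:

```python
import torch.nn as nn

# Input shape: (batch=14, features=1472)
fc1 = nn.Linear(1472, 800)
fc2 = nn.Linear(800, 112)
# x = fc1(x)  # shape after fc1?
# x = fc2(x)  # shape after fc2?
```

Input: (14, 1472) -> after fc1: (14, 800) -> Output: (14, 112)

Answer: (14, 112)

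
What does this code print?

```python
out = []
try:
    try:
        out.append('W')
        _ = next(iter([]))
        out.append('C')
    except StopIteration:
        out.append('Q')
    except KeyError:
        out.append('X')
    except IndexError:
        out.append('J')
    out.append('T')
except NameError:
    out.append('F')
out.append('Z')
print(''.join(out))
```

Execution trace: 'W' (inner try body) → 'Q' (inner except StopIteration) → 'T' (try body, no exception) → 'Z' (after the try/except). Output: WQTZ

Answer: WQTZ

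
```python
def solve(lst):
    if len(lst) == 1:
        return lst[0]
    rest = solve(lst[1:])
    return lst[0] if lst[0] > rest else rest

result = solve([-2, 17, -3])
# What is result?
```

Recursive max over [-2, 17, -3] = 17

Answer: 17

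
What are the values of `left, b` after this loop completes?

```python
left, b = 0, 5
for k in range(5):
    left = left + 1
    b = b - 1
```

left goes 0→5, b goes 5→0
`left, b` takes the values: (0, 5) → (1, 5) → (1, 4) → (2, 4) → (2, 3) → (3, 3) → (3, 2) → (4, 2) → (4, 1) → (5, 1) → (5, 0)

Answer: 5, 0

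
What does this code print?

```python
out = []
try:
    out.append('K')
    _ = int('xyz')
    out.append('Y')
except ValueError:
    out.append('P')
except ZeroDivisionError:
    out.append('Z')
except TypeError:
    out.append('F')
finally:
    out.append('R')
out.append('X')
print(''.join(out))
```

Execution trace: 'K' (try body) → 'P' (except ValueError) → 'R' (finally) → 'X' (after the try/except). Output: KPRX

Answer: KPRX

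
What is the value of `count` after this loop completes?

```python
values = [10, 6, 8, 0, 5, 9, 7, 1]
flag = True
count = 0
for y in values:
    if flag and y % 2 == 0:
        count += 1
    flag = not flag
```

Count even values at even positions
`count` takes the values: 0 → 1 → 2

Answer: 2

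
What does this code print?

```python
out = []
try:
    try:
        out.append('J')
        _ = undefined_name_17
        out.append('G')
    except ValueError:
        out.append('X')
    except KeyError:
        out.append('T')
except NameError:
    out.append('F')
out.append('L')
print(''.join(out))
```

Execution trace: 'J' (try body) → 'F' (outer except NameError) → 'L' (after the try/except). Output: JFL

Answer: JFL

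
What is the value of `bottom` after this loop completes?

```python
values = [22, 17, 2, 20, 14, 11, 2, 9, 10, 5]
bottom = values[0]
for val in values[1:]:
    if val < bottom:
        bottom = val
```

Minimum of [22, 17, 2, 20, 14, 11, 2, 9, 10, 5]
`bottom` takes the values: 22 → 17 → 2

Answer: 2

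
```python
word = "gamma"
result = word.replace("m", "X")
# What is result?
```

Trace:
`word = "gamma"` → word = 'gamma'
`result = word.replace("m", "X")` → result = 'gaXXa'
So result = 'gaXXa'

Answer: 'gaXXa'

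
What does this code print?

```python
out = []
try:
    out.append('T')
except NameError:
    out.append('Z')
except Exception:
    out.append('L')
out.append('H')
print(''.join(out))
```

Execution trace: 'T' (try body, no exception) → 'H' (after the try/except). Output: TH

Answer: TH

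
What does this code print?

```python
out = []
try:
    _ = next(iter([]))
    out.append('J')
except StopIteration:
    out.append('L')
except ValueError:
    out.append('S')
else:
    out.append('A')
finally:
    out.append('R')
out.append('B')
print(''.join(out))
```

Execution trace: 'L' (except StopIteration) → 'R' (finally) → 'B' (after the try/except). Output: LRB

Answer: LRB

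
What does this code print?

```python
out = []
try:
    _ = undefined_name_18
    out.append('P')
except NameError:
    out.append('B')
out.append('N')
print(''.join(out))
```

Execution trace: 'B' (except NameError) → 'N' (after the try/except). Output: BN

Answer: BN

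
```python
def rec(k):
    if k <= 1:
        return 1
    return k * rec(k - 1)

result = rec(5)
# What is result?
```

rec(5) = 5 * 4 * 3 * 2 * 1 = 120

Answer: 120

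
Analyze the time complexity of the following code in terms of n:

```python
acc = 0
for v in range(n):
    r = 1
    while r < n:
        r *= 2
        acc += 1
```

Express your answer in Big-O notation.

Each loop level contributes: n × log n. Multiplying the contributions gives O(n log n).

Answer: O(n log n)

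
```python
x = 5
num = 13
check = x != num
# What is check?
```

Trace:
`x = 5` → x = 5
`num = 13` → num = 13
`check = x != num` → check = True
So check = True

Answer: True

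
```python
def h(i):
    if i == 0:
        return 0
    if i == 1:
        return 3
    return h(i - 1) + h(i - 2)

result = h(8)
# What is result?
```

Build up from base cases: h(0)=0, h(1)=3, h(2)=3, h(3)=6, h(4)=9, h(5)=15, h(6)=24, ..., h(8)=63

Answer: 63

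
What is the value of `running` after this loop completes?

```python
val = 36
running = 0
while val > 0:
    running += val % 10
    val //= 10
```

Sum digits of 36
`running` takes the values: 0 → 6 → 9

Answer: 9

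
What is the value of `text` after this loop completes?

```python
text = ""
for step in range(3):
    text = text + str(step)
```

Concatenate digits 0 to 2
`text` takes the values: "" → "0" → "01" → "012"

Answer: "012"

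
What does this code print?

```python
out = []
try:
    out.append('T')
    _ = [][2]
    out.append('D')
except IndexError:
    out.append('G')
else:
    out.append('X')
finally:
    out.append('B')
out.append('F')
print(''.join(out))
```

Execution trace: 'T' (try body) → 'G' (except IndexError) → 'B' (finally) → 'F' (after the try/except). Output: TGBF

Answer: TGBF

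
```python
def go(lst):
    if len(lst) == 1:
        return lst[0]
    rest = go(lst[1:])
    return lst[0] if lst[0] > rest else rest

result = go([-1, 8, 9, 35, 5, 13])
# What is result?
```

Recursive max over [-1, 8, 9, 35, 5, 13] = 35

Answer: 35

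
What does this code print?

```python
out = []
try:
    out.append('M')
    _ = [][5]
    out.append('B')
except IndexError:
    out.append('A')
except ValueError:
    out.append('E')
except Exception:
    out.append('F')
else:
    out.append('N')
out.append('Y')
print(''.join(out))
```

Execution trace: 'M' (try body) → 'A' (except IndexError) → 'Y' (after the try/except). Output: MAY

Answer: MAY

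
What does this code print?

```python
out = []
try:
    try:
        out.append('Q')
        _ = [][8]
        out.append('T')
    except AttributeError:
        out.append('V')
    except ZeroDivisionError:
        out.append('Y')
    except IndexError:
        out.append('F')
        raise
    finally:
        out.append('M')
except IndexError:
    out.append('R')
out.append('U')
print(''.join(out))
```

Execution trace: 'Q' (inner try body) → 'F' (inner except IndexError) → 'M' (inner finally) → 'R' (outer except IndexError) → 'U' (after the try/except). Output: QFMRU

Answer: QFMRU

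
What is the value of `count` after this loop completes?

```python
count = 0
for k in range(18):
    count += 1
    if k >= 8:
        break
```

Loop breaks when k reaches 8, count is 9
`count` takes the values: 0 → 1 → 2 → 3 → 4 → 5 → 6 → 7 → 8 → 9

Answer: 9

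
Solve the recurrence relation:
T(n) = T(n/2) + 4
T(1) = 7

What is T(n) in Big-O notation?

Each step divides n by 2 and adds 4. After log_2(n) steps we reach T(1)=7. So T(n) = 4·log_2(n) + 7 = O(log n).

Answer: O(log n)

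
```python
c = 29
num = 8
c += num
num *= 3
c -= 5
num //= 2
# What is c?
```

Trace:
`c = 29` → c = 29
`num = 8` → num = 8
`c += num` → c = 37
`num *= 3` → num = 24
`c -= 5` → c = 32
`num //= 2` → num = 12
So c = 32

Answer: 32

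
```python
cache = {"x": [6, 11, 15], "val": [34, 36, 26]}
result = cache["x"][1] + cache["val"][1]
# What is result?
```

Trace:
`cache = {"x": [6, 11, 15], "val": [34, 36, 26]}` → cache = {'x': [6, 11, 15], 'val': [34, 36, 26]}
`result = cache["x"][1] + cache["val"][1]` → result = 47
So result = 47

Answer: 47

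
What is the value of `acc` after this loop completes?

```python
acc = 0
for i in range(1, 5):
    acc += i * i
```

Sum of squares 1² to 4² = 30
`acc` takes the values: 0 → 1 → 5 → 14 → 30

Answer: 30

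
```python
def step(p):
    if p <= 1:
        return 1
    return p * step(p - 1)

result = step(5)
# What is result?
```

step(5) = 5 * 4 * 3 * 2 * 1 = 120

Answer: 120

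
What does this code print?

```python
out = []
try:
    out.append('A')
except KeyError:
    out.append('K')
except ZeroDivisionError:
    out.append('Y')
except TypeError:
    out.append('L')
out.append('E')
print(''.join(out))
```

Execution trace: 'A' (try body, no exception) → 'E' (after the try/except). Output: AE

Answer: AE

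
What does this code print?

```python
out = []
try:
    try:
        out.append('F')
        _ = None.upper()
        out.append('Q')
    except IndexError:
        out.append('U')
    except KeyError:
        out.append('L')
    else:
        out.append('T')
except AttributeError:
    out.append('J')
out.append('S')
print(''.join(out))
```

Execution trace: 'F' (try body) → 'J' (outer except AttributeError) → 'S' (after the try/except). Output: FJS

Answer: FJS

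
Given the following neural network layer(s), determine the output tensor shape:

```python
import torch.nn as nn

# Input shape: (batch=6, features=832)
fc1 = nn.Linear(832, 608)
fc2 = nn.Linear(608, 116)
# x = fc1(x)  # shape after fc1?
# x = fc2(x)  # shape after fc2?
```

Input: (6, 832) -> after fc1: (6, 608) -> Output: (6, 116)

Answer: (6, 116)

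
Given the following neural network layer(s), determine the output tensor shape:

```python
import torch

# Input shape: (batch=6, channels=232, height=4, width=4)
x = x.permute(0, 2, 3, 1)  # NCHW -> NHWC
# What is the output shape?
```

Input: (6, 232, 4, 4) -> Output: (6, 4, 4, 232)

Answer: (6, 4, 4, 232)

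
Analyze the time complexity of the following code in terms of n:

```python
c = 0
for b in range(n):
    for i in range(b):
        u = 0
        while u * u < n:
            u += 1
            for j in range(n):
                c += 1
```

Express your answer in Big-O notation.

Each loop level contributes: n × n × √n × n. Multiplying the contributions gives O(n^3√n).

Answer: O(n^3√n)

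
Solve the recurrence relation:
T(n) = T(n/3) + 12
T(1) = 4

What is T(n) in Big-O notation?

Each step divides n by 3 and adds 12. After log_3(n) steps we reach T(1)=4. So T(n) = 12·log_3(n) + 4 = O(log n).

Answer: O(log n)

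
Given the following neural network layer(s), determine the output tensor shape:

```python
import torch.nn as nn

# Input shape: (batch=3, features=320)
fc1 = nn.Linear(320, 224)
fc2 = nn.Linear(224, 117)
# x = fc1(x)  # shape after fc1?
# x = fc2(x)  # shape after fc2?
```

Input: (3, 320) -> after fc1: (3, 224) -> Output: (3, 117)

Answer: (3, 117)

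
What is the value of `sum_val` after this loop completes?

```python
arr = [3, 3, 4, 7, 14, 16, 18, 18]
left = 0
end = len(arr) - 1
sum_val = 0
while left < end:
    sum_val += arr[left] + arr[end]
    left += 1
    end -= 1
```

Sum of pairs from ends
`sum_val` takes the values: 0 → 21 → 42 → 62 → 83

Answer: 83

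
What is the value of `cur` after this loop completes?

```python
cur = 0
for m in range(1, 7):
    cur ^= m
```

XOR of 1 to 6
`cur` takes the values: 0 → 1 → 3 → 0 → 4 → 1 → 7

Answer: 7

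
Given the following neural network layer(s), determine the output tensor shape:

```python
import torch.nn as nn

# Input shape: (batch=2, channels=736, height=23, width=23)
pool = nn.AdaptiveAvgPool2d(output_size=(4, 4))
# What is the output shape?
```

Input: (2, 736, 23, 23) -> Output: (2, 736, 4, 4)

Answer: (2, 736, 4, 4)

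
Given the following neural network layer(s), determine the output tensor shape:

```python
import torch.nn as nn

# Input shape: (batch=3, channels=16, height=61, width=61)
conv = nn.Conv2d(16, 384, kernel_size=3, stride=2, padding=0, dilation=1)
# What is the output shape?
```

Input: (3, 16, 61, 61) -> Output: (3, 384, 30, 30)

Answer: (3, 384, 30, 30)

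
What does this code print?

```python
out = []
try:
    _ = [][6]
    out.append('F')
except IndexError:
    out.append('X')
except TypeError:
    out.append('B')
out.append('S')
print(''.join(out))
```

Execution trace: 'X' (except IndexError) → 'S' (after the try/except). Output: XS

Answer: XS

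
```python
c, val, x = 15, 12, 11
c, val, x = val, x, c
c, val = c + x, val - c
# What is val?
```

Trace:
`c, val, x = 15, 12, 11` → c = 15; val = 12; x = 11
`c, val, x = val, x, c` → c = 12; val = 11; x = 15
`c, val = c + x, val - c` → c = 27; val = -1
So val = -1

Answer: -1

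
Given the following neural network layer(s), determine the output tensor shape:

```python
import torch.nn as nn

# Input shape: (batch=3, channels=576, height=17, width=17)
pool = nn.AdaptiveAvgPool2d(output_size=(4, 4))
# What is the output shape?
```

Input: (3, 576, 17, 17) -> Output: (3, 576, 4, 4)

Answer: (3, 576, 4, 4)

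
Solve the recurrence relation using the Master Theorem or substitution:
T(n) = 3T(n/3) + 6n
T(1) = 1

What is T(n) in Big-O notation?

By Master Theorem: a=3, b=3, f(n)=6n. Since log_3(3) = 1 and f(n) = Θ(n^1), Case 2 applies. T(n) = O(n log n).

Answer: O(n log n)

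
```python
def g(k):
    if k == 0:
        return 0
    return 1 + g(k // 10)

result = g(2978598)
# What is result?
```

Count of digits of 2978598: 7

Answer: 7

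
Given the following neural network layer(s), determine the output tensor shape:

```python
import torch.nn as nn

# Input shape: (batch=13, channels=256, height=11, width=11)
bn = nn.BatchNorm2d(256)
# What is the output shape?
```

Input: (13, 256, 11, 11) -> Output: (13, 256, 11, 11)

Answer: (13, 256, 11, 11)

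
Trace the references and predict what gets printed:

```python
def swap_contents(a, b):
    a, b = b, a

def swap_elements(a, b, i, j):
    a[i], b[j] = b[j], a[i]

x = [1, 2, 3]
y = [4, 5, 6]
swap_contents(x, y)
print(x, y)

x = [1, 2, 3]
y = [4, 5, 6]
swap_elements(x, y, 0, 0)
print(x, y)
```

Key concept: parameter rebinding vs mutation.
Step by step:
`x = [1, 2, 3]` → x = [1, 2, 3]
`y = [4, 5, 6]` → y = [4, 5, 6]
`swap_contents(x, y)` → no visible change to tracked variables
`print(x, y)` → prints [1, 2, 3] [4, 5, 6]
`x = [1, 2, 3]` → x = [1, 2, 3]
`y = [4, 5, 6]` → y = [4, 5, 6]
`swap_elements(x, y, 0, 0)` → x = [4, 2, 3]; y = [1, 5, 6]
`print(x, y)` → prints [4, 2, 3] [1, 5, 6]

Answer:
[1, 2, 3] [4, 5, 6]
[4, 2, 3] [1, 5, 6]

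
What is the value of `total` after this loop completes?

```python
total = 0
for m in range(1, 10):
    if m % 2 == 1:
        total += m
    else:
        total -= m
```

Add odd, subtract even
`total` takes the values: 0 → 1 → -1 → 2 → -2 → 3 → -3 → 4 → -4 → 5

Answer: 5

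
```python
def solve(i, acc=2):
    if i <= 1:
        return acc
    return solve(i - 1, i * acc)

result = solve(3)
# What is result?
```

Accumulator trace (n, acc): (3, 2) -> (2, 6) -> (1, 12) -> return 12

Answer: 12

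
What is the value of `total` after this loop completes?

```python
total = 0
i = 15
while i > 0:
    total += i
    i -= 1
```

Sum 15 down to 1
`total` takes the values: 0 → 15 → 29 → 42 → 54 → 65 → 75 → 84 → 92 → 99 → 105 → 110 → 114 → 117 → 119 → 120

Answer: 120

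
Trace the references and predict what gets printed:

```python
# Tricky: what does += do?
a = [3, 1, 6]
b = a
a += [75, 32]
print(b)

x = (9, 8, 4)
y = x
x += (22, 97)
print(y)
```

Key concept: += behavior differs for mutable vs immutable.
Step by step:
`a = [3, 1, 6]` → a = [3, 1, 6]
`b = a` → b = [3, 1, 6] (same object as a)
`a += [75, 32]` → a = [3, 1, 6, 75, 32] (same object as b); b = [3, 1, 6, 75, 32] (same object as a)
`print(b)` → prints [3, 1, 6, 75, 32]
`x = (9, 8, 4)` → x = (9, 8, 4)
`y = x` → y = (9, 8, 4)
`x += (22, 97)` → x = (9, 8, 4, 22, 97)
`print(y)` → prints (9, 8, 4)

Answer:
[3, 1, 6, 75, 32]
(9, 8, 4)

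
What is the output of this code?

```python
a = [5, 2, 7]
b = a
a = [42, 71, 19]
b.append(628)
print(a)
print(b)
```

Key concept: rebinding vs mutation: a is rebound to a new list, b still points at the original.
Step by step:
`a = [5, 2, 7]` → a = [5, 2, 7]
`b = a` → b = [5, 2, 7] (same object as a)
`a = [42, 71, 19]` → a = [42, 71, 19]
`b.append(628)` → b = [5, 2, 7, 628]
`print(a)` → prints [42, 71, 19]
`print(b)` → prints [5, 2, 7, 628]

Answer:
[42, 71, 19]
[5, 2, 7, 628]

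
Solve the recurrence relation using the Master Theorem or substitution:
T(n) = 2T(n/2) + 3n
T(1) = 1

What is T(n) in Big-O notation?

By Master Theorem: a=2, b=2, f(n)=3n. Since log_2(2) = 1 and f(n) = Θ(n^1), Case 2 applies. T(n) = O(n log n).

Answer: O(n log n)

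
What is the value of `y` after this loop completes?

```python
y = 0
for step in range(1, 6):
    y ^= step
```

XOR of 1 to 5
`y` takes the values: 0 → 1 → 3 → 0 → 4 → 1

Answer: 1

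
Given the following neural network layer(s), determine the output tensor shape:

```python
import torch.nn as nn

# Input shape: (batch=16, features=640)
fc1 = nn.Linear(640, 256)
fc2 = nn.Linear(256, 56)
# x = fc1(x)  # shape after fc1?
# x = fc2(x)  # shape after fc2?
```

Input: (16, 640) -> after fc1: (16, 256) -> Output: (16, 56)

Answer: (16, 56)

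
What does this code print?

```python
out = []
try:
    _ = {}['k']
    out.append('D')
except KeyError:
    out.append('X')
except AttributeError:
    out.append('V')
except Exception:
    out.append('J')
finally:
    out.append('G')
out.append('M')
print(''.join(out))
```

Execution trace: 'X' (except KeyError) → 'G' (finally) → 'M' (after the try/except). Output: XGM

Answer: XGM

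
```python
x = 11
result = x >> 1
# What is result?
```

Trace:
`x = 11` → x = 11
`result = x >> 1` → result = 5
So result = 5

Answer: 5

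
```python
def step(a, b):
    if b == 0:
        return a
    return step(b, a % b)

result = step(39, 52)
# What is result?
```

step(39, 52) -> step(52, 39) -> step(39, 13) -> step(13, 0) -> 13

Answer: 13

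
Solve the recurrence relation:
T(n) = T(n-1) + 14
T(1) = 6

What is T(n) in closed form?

Unrolling: T(n) = T(1) + 14·(n-1) = 6 + 14(n-1) = 14n - 8.

Answer: T(n) = 14n - 8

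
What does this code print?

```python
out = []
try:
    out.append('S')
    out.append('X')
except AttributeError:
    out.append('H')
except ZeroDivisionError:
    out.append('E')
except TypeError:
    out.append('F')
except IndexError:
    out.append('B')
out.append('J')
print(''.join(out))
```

Execution trace: 'S' (try body) → 'X' (try body, no exception) → 'J' (after the try/except). Output: SXJ

Answer: SXJ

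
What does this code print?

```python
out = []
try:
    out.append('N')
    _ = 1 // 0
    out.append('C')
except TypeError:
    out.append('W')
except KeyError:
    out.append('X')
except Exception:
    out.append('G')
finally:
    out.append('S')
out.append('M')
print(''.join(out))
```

Execution trace: 'N' (try body) → 'G' (except Exception) → 'S' (finally) → 'M' (after the try/except). Output: NGSM

Answer: NGSM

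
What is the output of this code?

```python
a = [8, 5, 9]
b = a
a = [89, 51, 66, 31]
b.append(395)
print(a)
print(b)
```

Key concept: rebinding vs mutation: a is rebound to a new list, b still points at the original.
Step by step:
`a = [8, 5, 9]` → a = [8, 5, 9]
`b = a` → b = [8, 5, 9] (same object as a)
`a = [89, 51, 66, 31]` → a = [89, 51, 66, 31]
`b.append(395)` → b = [8, 5, 9, 395]
`print(a)` → prints [89, 51, 66, 31]
`print(b)` → prints [8, 5, 9, 395]

Answer:
[89, 51, 66, 31]
[8, 5, 9, 395]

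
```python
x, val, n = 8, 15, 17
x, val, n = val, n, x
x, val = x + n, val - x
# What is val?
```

Trace:
`x, val, n = 8, 15, 17` → x = 8; val = 15; n = 17
`x, val, n = val, n, x` → x = 15; val = 17; n = 8
`x, val = x + n, val - x` → x = 23; val = 2
So val = 2

Answer: 2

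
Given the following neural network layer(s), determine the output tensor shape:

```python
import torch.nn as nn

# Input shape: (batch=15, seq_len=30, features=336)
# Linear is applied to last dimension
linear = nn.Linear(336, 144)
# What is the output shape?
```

Input: (15, 30, 336) -> Output: (15, 30, 144)

Answer: (15, 30, 144)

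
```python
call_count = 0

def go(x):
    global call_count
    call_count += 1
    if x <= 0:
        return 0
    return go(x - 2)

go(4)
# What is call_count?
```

Linear recursion stepping by 2: 3 calls from x=4 down to ≤0.

Answer: 3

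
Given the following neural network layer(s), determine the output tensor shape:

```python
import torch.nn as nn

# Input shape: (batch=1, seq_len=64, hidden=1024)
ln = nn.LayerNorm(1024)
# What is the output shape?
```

Input: (1, 64, 1024) -> Output: (1, 64, 1024)

Answer: (1, 64, 1024)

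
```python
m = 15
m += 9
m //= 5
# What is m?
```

Trace:
`m = 15` → m = 15
`m += 9` → m = 24
`m //= 5` → m = 4
So m = 4

Answer: 4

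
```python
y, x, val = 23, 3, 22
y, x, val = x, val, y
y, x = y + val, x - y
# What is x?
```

Trace:
`y, x, val = 23, 3, 22` → y = 23; x = 3; val = 22
`y, x, val = x, val, y` → y = 3; x = 22; val = 23
`y, x = y + val, x - y` → y = 26; x = 19
So x = 19

Answer: 19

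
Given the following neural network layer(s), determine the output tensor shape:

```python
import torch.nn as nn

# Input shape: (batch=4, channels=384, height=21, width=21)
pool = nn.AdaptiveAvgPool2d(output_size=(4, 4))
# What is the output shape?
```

Input: (4, 384, 21, 21) -> Output: (4, 384, 4, 4)

Answer: (4, 384, 4, 4)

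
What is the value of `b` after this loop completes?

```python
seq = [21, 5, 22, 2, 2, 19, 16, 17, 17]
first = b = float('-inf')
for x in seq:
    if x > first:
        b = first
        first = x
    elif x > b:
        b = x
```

Second largest (with repeats) in [21, 5, 22, 2, 2, 19, 16, 17, 17]
`b` takes the values: -inf → 5 → 21

Answer: 21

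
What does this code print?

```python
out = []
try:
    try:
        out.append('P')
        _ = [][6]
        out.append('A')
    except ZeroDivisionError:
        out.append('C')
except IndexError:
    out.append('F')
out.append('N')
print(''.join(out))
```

Execution trace: 'P' (try body) → 'F' (outer except IndexError) → 'N' (after the try/except). Output: PFN

Answer: PFN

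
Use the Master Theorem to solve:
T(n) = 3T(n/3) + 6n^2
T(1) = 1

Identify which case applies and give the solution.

a=3, b=3, f(n)=6n^2. log_3(3) = 1. Since c=2 > 1 and the regularity condition holds (3(n/3)^2 = (3/3^2)n^2 with 3/3^2 < 1), Case 3 applies: T(n) = Θ(f(n)) = O(n^2).

Answer: O(n^2) - Case 3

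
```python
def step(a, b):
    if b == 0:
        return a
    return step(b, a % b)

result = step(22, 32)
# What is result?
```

step(22, 32) -> step(32, 22) -> step(22, 10) -> step(10, 2) -> step(2, 0) -> 2

Answer: 2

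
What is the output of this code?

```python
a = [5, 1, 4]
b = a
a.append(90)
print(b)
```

Key concept: basic list aliasing.
Step by step:
`a = [5, 1, 4]` → a = [5, 1, 4]
`b = a` → b = [5, 1, 4] (same object as a)
`a.append(90)` → a = [5, 1, 4, 90] (same object as b); b = [5, 1, 4, 90] (same object as a)
`print(b)` → prints [5, 1, 4, 90]

Answer: [5, 1, 4, 90]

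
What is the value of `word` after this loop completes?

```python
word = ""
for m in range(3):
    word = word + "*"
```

Repeat '*' 3 times
`word` takes the values: "" → "*" → "**" → "***"

Answer: "***"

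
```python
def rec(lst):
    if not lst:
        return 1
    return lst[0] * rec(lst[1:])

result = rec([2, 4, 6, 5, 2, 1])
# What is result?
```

Product over [2, 4, 6, 5, 2, 1] = 2 * 4 * 6 * 5 * 2 * 1 = 480

Answer: 480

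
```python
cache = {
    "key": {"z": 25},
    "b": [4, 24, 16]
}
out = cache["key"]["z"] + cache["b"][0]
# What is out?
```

Trace:
`cache = { ...` → cache = {'key': {'z': 25}, 'b': [4, 24, 16]}
`out = cache["key"]["z"] + cache["b"][0]` → out = 29
So out = 29

Answer: 29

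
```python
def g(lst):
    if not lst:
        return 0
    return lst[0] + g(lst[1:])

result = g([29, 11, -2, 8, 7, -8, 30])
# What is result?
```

29 + 11 + (-2) + 8 + 7 + (-8) + 30 + 0 = 75

Answer: 75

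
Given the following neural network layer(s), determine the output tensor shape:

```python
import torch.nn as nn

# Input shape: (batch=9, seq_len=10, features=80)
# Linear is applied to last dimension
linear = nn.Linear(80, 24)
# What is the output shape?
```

Input: (9, 10, 80) -> Output: (9, 10, 24)

Answer: (9, 10, 24)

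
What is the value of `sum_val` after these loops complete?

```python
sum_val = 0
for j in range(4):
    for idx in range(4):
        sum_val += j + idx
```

Sum of all j+idx for j,idx in 4x4
`sum_val` takes the values: 0 → 1 → 3 → 6 → 7 → 9 → 12 → 16 → 18 → 21 → 25 → 30 → 33 → 37 → 42 → 48

Answer: 48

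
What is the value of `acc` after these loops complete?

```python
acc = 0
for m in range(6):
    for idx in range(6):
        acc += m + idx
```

Sum of all m+idx for m,idx in 6x6
`acc` takes the values: 0 → 1 → 3 → 6 → 10 → 15 → 16 → 18 → 21 → 25 → 30 → 36 → 38 → 41 → 45 → 50 → 56 → 63 → 66 → 70 → 75 → 81 → 88 → 96 → 100 → 105 → 111 → 118 → 126 → 135 → 140 → 146 → 153 → 161 → 170 → 180

Answer: 180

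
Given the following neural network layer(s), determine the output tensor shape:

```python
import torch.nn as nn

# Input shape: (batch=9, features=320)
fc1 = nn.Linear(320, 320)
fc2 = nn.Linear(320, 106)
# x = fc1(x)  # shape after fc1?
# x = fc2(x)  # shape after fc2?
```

Input: (9, 320) -> after fc1: (9, 320) -> Output: (9, 106)

Answer: (9, 106)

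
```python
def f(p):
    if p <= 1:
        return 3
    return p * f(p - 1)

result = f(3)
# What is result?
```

f(3) = 3 * 2 * 3 = 18

Answer: 18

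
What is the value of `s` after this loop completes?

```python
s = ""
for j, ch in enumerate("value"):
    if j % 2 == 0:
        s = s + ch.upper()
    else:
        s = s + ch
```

Uppercase even positions in 'value'
`s` takes the values: "" → "V" → "Va" → "VaL" → "VaLu" → "VaLuE"

Answer: "VaLuE"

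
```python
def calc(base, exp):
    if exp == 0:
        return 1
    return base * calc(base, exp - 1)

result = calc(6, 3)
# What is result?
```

calc(6, 3) = 6 * 6 * 6 = 216

Answer: 216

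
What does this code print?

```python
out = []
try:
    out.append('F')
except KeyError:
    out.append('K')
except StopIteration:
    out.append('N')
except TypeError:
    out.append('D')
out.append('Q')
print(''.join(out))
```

Execution trace: 'F' (try body, no exception) → 'Q' (after the try/except). Output: FQ

Answer: FQ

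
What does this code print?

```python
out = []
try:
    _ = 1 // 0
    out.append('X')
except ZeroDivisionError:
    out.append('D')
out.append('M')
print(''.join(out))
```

Execution trace: 'D' (except ZeroDivisionError) → 'M' (after the try/except). Output: DM

Answer: DM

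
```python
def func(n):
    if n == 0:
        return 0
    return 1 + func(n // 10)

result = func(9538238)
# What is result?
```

Count of digits of 9538238: 7

Answer: 7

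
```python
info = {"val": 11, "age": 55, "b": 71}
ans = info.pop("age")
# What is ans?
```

Trace:
`info = {"val": 11, "age": 55, "b": 71}` → info = {'val': 11, 'age': 55, 'b': 71}
`ans = info.pop("age")` → info = {'val': 11, 'b': 71}; ans = 55
So ans = 55

Answer: 55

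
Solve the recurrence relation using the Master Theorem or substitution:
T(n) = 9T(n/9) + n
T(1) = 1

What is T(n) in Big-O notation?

By Master Theorem: a=9, b=9, f(n)=n. Since log_9(9) = 1 and f(n) = Θ(n^1), Case 2 applies. T(n) = O(n log n).

Answer: O(n log n)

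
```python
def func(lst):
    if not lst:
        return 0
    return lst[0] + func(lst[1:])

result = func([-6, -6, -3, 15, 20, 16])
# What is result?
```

(-6) + (-6) + (-3) + 15 + 20 + 16 + 0 = 36

Answer: 36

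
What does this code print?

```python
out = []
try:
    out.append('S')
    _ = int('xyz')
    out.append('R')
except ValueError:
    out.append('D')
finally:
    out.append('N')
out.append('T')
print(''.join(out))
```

Execution trace: 'S' (try body) → 'D' (except ValueError) → 'N' (finally) → 'T' (after the try/except). Output: SDNT

Answer: SDNT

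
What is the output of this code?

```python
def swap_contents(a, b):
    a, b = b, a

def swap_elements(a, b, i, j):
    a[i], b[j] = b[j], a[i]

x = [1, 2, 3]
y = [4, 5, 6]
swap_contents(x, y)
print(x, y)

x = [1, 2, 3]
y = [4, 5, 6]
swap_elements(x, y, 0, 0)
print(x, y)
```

Key concept: parameter rebinding vs mutation.
Step by step:
`x = [1, 2, 3]` → x = [1, 2, 3]
`y = [4, 5, 6]` → y = [4, 5, 6]
`swap_contents(x, y)` → no visible change to tracked variables
`print(x, y)` → prints [1, 2, 3] [4, 5, 6]
`x = [1, 2, 3]` → x = [1, 2, 3]
`y = [4, 5, 6]` → y = [4, 5, 6]
`swap_elements(x, y, 0, 0)` → x = [4, 2, 3]; y = [1, 5, 6]
`print(x, y)` → prints [4, 2, 3] [1, 5, 6]

Answer:
[1, 2, 3] [4, 5, 6]
[4, 2, 3] [1, 5, 6]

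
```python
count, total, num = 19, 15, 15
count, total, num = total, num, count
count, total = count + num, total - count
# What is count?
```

Trace:
`count, total, num = 19, 15, 15` → count = 19; total = 15; num = 15
`count, total, num = total, num, count` → count = 15; total = 15; num = 19
`count, total = count + num, total - count` → count = 34; total = 0
So count = 34

Answer: 34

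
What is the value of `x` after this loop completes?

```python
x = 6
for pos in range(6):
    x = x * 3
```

Multiply by 3, 6 times: 6 * 3^6 = 4374
`x` takes the values: 6 → 18 → 54 → 162 → 486 → 1458 → 4374

Answer: 4374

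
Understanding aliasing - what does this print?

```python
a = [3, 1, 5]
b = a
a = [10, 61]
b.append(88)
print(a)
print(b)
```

Key concept: rebinding vs mutation: a is rebound to a new list, b still points at the original.
Step by step:
`a = [3, 1, 5]` → a = [3, 1, 5]
`b = a` → b = [3, 1, 5] (same object as a)
`a = [10, 61]` → a = [10, 61]
`b.append(88)` → b = [3, 1, 5, 88]
`print(a)` → prints [10, 61]
`print(b)` → prints [3, 1, 5, 88]

Answer:
[10, 61]
[3, 1, 5, 88]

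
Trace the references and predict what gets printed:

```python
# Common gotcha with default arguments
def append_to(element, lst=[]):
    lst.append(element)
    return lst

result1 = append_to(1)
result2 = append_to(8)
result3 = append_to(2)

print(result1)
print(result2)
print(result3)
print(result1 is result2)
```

Key concept: mutable default argument gotcha.
Step by step:
`result1 = append_to(1)` → result1 = [1]
`result2 = append_to(8)` → result1 = [1, 8] (same object as result2); result2 = [1, 8] (same object as result1)
`result3 = append_to(2)` → result1 = [1, 8, 2] (same object as result2, result3); result2 = [1, 8, 2] (same object as result1, result3); result3 = [1, 8, 2] (same object as result1, result2)
`print(result1)` → prints [1, 8, 2]
`print(result2)` → prints [1, 8, 2]
`print(result3)` → prints [1, 8, 2]
`print(result1 is result2)` → prints True

Answer:
[1, 8, 2]
[1, 8, 2]
[1, 8, 2]
True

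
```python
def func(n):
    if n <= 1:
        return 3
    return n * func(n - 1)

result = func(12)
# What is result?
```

func(12) = 12 * 11 * 10 * 9 * 8 * 7 * 6 * 5 * 4 * 3 * 2 * 3 = 1437004800

Answer: 1437004800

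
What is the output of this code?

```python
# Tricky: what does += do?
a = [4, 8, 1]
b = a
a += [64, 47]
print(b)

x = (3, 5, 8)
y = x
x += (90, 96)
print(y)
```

Key concept: += behavior differs for mutable vs immutable.
Step by step:
`a = [4, 8, 1]` → a = [4, 8, 1]
`b = a` → b = [4, 8, 1] (same object as a)
`a += [64, 47]` → a = [4, 8, 1, 64, 47] (same object as b); b = [4, 8, 1, 64, 47] (same object as a)
`print(b)` → prints [4, 8, 1, 64, 47]
`x = (3, 5, 8)` → x = (3, 5, 8)
`y = x` → y = (3, 5, 8)
`x += (90, 96)` → x = (3, 5, 8, 90, 96)
`print(y)` → prints (3, 5, 8)

Answer:
[4, 8, 1, 64, 47]
(3, 5, 8)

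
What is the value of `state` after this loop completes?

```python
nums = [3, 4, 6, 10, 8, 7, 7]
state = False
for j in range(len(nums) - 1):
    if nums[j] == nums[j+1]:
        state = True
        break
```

Check consecutive duplicates in [3, 4, 6, 10, 8, 7, 7]
`state` takes the values: False → True

Answer: True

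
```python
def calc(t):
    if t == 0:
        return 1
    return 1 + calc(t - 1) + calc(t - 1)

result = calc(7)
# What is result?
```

calc(t) = 1 + 2·calc(t-1), calc(0)=1. Closed form: (1+1)·2^7 - 1 = 255.

Answer: 255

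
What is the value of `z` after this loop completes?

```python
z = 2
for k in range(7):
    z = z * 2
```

Multiply by 2, 7 times: 2 * 2^7 = 256
`z` takes the values: 2 → 4 → 8 → 16 → 32 → 64 → 128 → 256

Answer: 256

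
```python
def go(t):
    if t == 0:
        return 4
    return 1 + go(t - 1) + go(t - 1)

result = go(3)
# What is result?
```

go(t) = 1 + 2·go(t-1), go(0)=4. Closed form: (4+1)·2^3 - 1 = 39.

Answer: 39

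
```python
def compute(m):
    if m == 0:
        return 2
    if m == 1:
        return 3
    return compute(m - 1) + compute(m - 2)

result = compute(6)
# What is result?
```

Build up from base cases: compute(0)=2, compute(1)=3, compute(2)=5, compute(3)=8, compute(4)=13, compute(5)=21, compute(6)=34

Answer: 34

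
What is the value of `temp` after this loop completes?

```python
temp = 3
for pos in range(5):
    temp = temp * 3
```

Multiply by 3, 5 times: 3 * 3^5 = 729
`temp` takes the values: 3 → 9 → 27 → 81 → 243 → 729

Answer: 729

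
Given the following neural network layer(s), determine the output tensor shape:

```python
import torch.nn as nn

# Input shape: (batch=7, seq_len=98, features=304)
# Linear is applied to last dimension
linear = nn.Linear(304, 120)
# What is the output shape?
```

Input: (7, 98, 304) -> Output: (7, 98, 120)

Answer: (7, 98, 120)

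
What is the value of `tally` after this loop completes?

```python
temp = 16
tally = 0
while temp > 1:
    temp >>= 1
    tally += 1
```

Count right shifts until 1
`tally` takes the values: 0 → 1 → 2 → 3 → 4

Answer: 4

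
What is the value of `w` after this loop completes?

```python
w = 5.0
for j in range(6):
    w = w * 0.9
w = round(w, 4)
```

Exponential decay: 5.0 * 0.9^6
`w` takes the values: 5.0 → 4.5 → 4.05 → 3.645 → 3.2805 → 2.95245 → 2.657205 → 2.6572

Answer: 2.6572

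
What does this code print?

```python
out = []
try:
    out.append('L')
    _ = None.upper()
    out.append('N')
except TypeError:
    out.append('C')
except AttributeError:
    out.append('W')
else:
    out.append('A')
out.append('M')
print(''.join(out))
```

Execution trace: 'L' (try body) → 'W' (except AttributeError) → 'M' (after the try/except). Output: LWM

Answer: LWM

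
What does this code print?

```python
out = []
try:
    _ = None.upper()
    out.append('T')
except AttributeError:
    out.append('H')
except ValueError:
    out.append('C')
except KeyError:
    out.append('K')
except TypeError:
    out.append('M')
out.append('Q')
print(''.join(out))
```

Execution trace: 'H' (except AttributeError) → 'Q' (after the try/except). Output: HQ

Answer: HQ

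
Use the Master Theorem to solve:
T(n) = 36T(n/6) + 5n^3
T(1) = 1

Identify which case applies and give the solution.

a=36, b=6, f(n)=5n^3. log_6(36) = 2. Since c=3 > 2 and the regularity condition holds (36(n/6)^3 = (36/6^3)n^3 with 36/6^3 < 1), Case 3 applies: T(n) = Θ(f(n)) = O(n^3).

Answer: O(n^3) - Case 3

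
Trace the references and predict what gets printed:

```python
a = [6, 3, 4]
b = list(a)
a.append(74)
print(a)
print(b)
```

Key concept: list() constructor creates copy.
Step by step:
`a = [6, 3, 4]` → a = [6, 3, 4]
`b = list(a)` → b = [6, 3, 4]
`a.append(74)` → a = [6, 3, 4, 74]
`print(a)` → prints [6, 3, 4, 74]
`print(b)` → prints [6, 3, 4]

Answer:
[6, 3, 4, 74]
[6, 3, 4]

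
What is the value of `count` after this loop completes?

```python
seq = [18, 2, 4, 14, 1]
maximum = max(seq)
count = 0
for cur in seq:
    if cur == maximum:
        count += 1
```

Count of max value 18 in [18, 2, 4, 14, 1]
`count` takes the values: 0 → 1

Answer: 1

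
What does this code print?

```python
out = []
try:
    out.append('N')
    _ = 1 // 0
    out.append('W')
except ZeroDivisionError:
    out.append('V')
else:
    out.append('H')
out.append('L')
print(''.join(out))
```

Execution trace: 'N' (try body) → 'V' (except ZeroDivisionError) → 'L' (after the try/except). Output: NVL

Answer: NVL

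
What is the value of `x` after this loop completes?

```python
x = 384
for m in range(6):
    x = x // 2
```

Halve 6 times: 384 // 2^6 = 6
`x` takes the values: 384 → 192 → 96 → 48 → 24 → 12 → 6

Answer: 6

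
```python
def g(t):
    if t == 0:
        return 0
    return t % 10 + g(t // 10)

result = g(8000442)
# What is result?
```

Sum of digits of 8000442: 2 + 4 + 4 + 0 + 0 + 0 + 8 = 18

Answer: 18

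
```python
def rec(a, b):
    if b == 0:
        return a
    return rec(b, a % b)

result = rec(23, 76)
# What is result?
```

rec(23, 76) -> rec(76, 23) -> rec(23, 7) -> rec(7, 2) -> rec(2, 1) -> rec(1, 0) -> 1

Answer: 1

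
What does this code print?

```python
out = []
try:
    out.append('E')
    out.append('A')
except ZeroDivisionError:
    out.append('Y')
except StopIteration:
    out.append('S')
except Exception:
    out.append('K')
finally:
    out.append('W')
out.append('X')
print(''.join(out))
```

Execution trace: 'E' (try body) → 'A' (try body, no exception) → 'W' (finally) → 'X' (after the try/except). Output: EAWX

Answer: EAWX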